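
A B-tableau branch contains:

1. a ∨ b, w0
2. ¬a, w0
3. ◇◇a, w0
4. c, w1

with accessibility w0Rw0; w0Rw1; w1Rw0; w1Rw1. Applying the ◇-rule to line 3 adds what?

a fresh world w2 with w0Rw2, and ◇a at w2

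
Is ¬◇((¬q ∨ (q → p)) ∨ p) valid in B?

Not valid

Tableau for the negation ◇((¬q ∨ (q → p)) ∨ p):
1. ◇((¬q ∨ (q → p)) ∨ p), 0
2. (¬q ∨ (q → p)) ∨ p, 1
3. p, 1
Accessibility: 0R0, 0R1, 1R0, 1R1
The negation has an open branch (countermodel exists).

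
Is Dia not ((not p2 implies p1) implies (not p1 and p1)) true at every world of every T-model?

No, not valid

Tableau for the negation not Dia not ((not p2 implies p1) implies (not p1 and p1)):
1. not Dia not ((not p2 implies p1) implies (not p1 and p1)), 0
2. (not p2 implies p1) implies (not p1 and p1), 0
3. not (not p2 implies p1), 0
4. not p2, 0
5. not p1, 0
Accessibility: 0R0
The negation has an open branch (countermodel exists).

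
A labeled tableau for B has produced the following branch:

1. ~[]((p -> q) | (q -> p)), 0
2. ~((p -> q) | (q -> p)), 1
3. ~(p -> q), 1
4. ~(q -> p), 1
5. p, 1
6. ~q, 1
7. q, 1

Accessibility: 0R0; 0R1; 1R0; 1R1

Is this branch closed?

Yes, closed

Both q and ~q appear at 1.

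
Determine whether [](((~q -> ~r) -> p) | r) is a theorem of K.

Tableau for the negation ~[](((~q -> ~r) -> p) | r):
1. ~[](((~q -> ~r) -> p) | r), w0
2. ~(((~q -> ~r) -> p) | r), w1
3. ~((~q -> ~r) -> p), w1
4. ~r, w1
5. ~q -> ~r, w1
6. ~p, w1
Accessibility: w0Rw1
The negation has an open branch (countermodel exists).

No, not valid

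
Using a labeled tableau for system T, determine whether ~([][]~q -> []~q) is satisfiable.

1. ~([][]~q -> []~q), w0
2. [][]~q, w0
3. ~[]~q, w0
4. []~q, w0
5. ~q, w0
6. q, w1
7. []~q, w1
8. ~q, w1
Accessibility: w0Rw0, w0Rw1, w1Rw1
Branch closes: q and ~q both at w1.
(One branch shown.) All branches close.

No, unsatisfiable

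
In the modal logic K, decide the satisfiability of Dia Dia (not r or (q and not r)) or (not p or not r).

1. Dia Dia (not r or (q and not r)) or (not p or not r), w0
2. not p or not r, w0
3. not r, w0

Satisfiable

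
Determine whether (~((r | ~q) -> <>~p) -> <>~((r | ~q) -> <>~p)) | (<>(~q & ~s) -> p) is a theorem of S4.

Tableau for the negation ~((~((r | ~q) -> <>~p) -> <>~((r | ~q) -> <>~p)) | (<>(~q & ~s) -> p)):
1. ~((~((r | ~q) -> <>~p) -> <>~((r | ~q) -> <>~p)) | (<>(~q & ~s) -> p)), 0
2. ~(~((r | ~q) -> <>~p) -> <>~((r | ~q) -> <>~p)), 0   [~|-rule on 1]
3. ~(<>(~q & ~s) -> p), 0   [~|-rule on 1]
4. ~((r | ~q) -> <>~p), 0   [~->-rule on 2]
5. ~<>~((r | ~q) -> <>~p), 0   [~->-rule on 2]
6. <>(~q & ~s), 0   [~->-rule on 3]
7. ~p, 0   [~->-rule on 3]
8. r | ~q, 0   [~->-rule on 4]
9. ~<>~p, 0   [~->-rule on 4]
10. (r | ~q) -> <>~p, 0   [~<>-rule on 5 via 0R0]
11. p, 0   [~<>-rule on 9 via 0R0]
Accessibility: 0R0
Branch closes: p and ~p both at 0.
All branches of the negation close; one closing branch shown above.

Yes, valid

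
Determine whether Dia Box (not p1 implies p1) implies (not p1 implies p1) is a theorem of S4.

Tableau for the negation not (Dia Box (not p1 implies p1) implies (not p1 implies p1)):
1. not (Dia Box (not p1 implies p1) implies (not p1 implies p1)), 0
2. Dia Box (not p1 implies p1), 0
3. not (not p1 implies p1), 0
4. not p1, 0
5. Box (not p1 implies p1), 1
6. not p1 implies p1, 1
7. p1, 1
Accessibility: 0R0, 0R1, 1R1
The negation has an open branch (countermodel exists).

Not valid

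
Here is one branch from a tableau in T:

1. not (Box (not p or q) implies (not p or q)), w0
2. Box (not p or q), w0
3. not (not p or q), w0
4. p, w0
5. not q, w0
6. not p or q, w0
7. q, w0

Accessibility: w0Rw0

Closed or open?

Both q and not q appear at w0.

Closed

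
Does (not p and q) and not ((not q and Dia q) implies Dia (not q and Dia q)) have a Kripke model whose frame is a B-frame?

1. (not p and q) and not ((not q and Dia q) implies Dia (not q and Dia q)), 0
2. not p and q, 0   [and-rule on 1]
3. not ((not q and Dia q) implies Dia (not q and Dia q)), 0   [and-rule on 1]
4. not p, 0   [and-rule on 2]
5. q, 0   [and-rule on 2]
6. not q and Dia q, 0   [neg-implies-rule on 3]
7. not Dia (not q and Dia q), 0   [neg-implies-rule on 3]
8. not q, 0   [and-rule on 6]
9. Dia q, 0   [and-rule on 6]
Accessibility: 0R0
Branch closes: q and not q both at 0.
All branches of the tableau close; one closing branch shown above.

Unsatisfiable (every branch closes)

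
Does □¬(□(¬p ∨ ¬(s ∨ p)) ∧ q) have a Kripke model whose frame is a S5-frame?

1. □¬(□(¬p ∨ ¬(s ∨ p)) ∧ q), w0
2. ¬(□(¬p ∨ ¬(s ∨ p)) ∧ q), w0
3. ¬q, w0
Accessibility: w0Rw0

Satisfiable (open branch found)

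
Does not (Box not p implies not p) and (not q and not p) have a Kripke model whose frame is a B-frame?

No, unsatisfiable

1. not (Box not p implies not p) and (not q and not p), w0
2. not (Box not p implies not p), w0   [and-rule on 1]
3. not q and not p, w0   [and-rule on 1]
4. Box not p, w0   [neg-implies-rule on 2]
5. p, w0   [neg-implies-rule on 2]
6. not q, w0   [and-rule on 3]
7. not p, w0   [and-rule on 3]
Accessibility: w0Rw0
Branch closes: p and not p both at w0.
(One branch shown.) All branches close.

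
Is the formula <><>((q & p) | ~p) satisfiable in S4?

Yes, satisfiable

1. <><>((q & p) | ~p), w0
2. <>((q & p) | ~p), w1
3. (q & p) | ~p, w2
4. ~p, w2
Accessibility: w0Rw0, w0Rw1, w0Rw2, w1Rw1, w1Rw2, w2Rw2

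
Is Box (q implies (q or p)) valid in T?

Valid

Tableau for the negation not Box (q implies (q or p)):
1. not Box (q implies (q or p)), u
2. not (q implies (q or p)), v   [neg-Box-rule on 1: fresh world v, uRv]
3. q, v   [neg-implies-rule on 2]
4. not (q or p), v   [neg-implies-rule on 2]
5. not q, v   [neg-or-rule on 4]
6. not p, v   [neg-or-rule on 4]
Accessibility: uRu, uRv, vRv
Branch closes: q and not q both at v.
Every branch of the negation's tableau closes; the branch above is one of them.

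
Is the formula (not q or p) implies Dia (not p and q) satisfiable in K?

Yes, satisfiable

1. (not q or p) implies Dia (not p and q), w0
2. Dia (not p and q), w0
3. not p and q, w1
4. not p, w1
5. q, w1
Accessibility: w0Rw1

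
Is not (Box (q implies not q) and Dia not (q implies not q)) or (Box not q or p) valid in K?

Yes, valid

Tableau for the negation not (not (Box (q implies not q) and Dia not (q implies not q)) or (Box not q or p)):
1. not (not (Box (q implies not q) and Dia not (q implies not q)) or (Box not q or p)), w0
2. Box (q implies not q) and Dia not (q implies not q), w0
3. not (Box not q or p), w0
4. Box (q implies not q), w0
5. Dia not (q implies not q), w0
6. not Box not q, w0
7. not p, w0
8. not (q implies not q), w1
9. q, w1
10. q implies not q, w1
11. not q, w1
Accessibility: w0Rw1
Branch closes: q and not q both at w1.
All branches of the negation close; one closing branch shown above.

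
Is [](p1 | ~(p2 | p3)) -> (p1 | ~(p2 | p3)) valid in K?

Invalid (countermodel exists)

Tableau for the negation ~([](p1 | ~(p2 | p3)) -> (p1 | ~(p2 | p3))):
1. ~([](p1 | ~(p2 | p3)) -> (p1 | ~(p2 | p3))), u
2. [](p1 | ~(p2 | p3)), u
3. ~(p1 | ~(p2 | p3)), u
4. ~p1, u
5. p2 | p3, u
6. p3, u
The negation has an open branch (countermodel exists).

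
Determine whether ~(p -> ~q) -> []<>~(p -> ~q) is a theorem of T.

Invalid (countermodel exists)

Tableau for the negation ~(~(p -> ~q) -> []<>~(p -> ~q)):
1. ~(~(p -> ~q) -> []<>~(p -> ~q)), u
2. ~(p -> ~q), u   [~->-rule on 1]
3. ~[]<>~(p -> ~q), u   [~->-rule on 1]
4. p, u   [~->-rule on 2]
5. q, u   [~->-rule on 2]
6. ~<>~(p -> ~q), v   [~[]-rule on 3: fresh world v, uRv]
7. p -> ~q, v   [~<>-rule on 6 via vRv]
8. ~q, v   [->-rule on 7 (branches; this branch)]
Accessibility: uRu, uRv, vRv
The negation has an open branch (countermodel exists).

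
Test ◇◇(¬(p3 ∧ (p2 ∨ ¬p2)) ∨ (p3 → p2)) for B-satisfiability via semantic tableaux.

Satisfiable (open branch found)

1. ◇◇(¬(p3 ∧ (p2 ∨ ¬p2)) ∨ (p3 → p2)), w0
2. ◇(¬(p3 ∧ (p2 ∨ ¬p2)) ∨ (p3 → p2)), w1
3. ¬(p3 ∧ (p2 ∨ ¬p2)) ∨ (p3 → p2), w2
4. p3 → p2, w2
5. p2, w2
Accessibility: w0Rw0, w0Rw1, w1Rw0, w1Rw1, w1Rw2, w2Rw1, w2Rw2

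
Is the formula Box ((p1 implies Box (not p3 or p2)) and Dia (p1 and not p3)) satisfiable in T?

Satisfiable (open branch found)

1. Box ((p1 implies Box (not p3 or p2)) and Dia (p1 and not p3)), u
2. (p1 implies Box (not p3 or p2)) and Dia (p1 and not p3), u   [Box-rule on 1 via uRu]
3. p1 implies Box (not p3 or p2), u   [and-rule on 2]
4. Dia (p1 and not p3), u   [and-rule on 2]
5. Box (not p3 or p2), u   [implies-rule on 3 (branches; this branch)]
6. not p3 or p2, u   [Box-rule on 5 via uRu]
7. p2, u   [or-rule on 6 (branches; this branch)]
8. p1 and not p3, v   [Dia-rule on 4: fresh world v, uRv]
9. p1, v   [and-rule on 8]
10. not p3, v   [and-rule on 8]
11. (p1 implies Box (not p3 or p2)) and Dia (p1 and not p3), v   [Box-rule on 1 via uRv]
12. p1 implies Box (not p3 or p2), v   [and-rule on 11]
13. Dia (p1 and not p3), v   [and-rule on 11]
14. not p3 or p2, v   [Box-rule on 5 via uRv]
15. Box (not p3 or p2), v   [implies-rule on 12 (branches; this branch)]
16. p2, v   [or-rule on 14 (branches; this branch)]
17. p1 and not p3, w   [Dia-rule on 13: fresh world w, vRw]
18. p1, w   [and-rule on 17]
19. not p3, w   [and-rule on 17]
20. not p3 or p2, w   [Box-rule on 15 via vRw]
21. p2, w   [or-rule on 20 (branches; this branch)]
Accessibility: uRu, uRv, vRv, vRw, wRw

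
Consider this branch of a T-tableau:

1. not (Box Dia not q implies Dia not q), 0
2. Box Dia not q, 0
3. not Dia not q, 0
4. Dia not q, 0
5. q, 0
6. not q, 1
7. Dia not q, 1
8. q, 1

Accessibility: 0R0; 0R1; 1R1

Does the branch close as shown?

Both q and not q appear at 1.

Closed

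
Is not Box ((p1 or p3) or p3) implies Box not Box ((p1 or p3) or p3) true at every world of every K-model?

Tableau for the negation not (not Box ((p1 or p3) or p3) implies Box not Box ((p1 or p3) or p3)):
1. not (not Box ((p1 or p3) or p3) implies Box not Box ((p1 or p3) or p3)), u
2. not Box ((p1 or p3) or p3), u
3. not Box not Box ((p1 or p3) or p3), u
4. not ((p1 or p3) or p3), v
5. not (p1 or p3), v
6. not p3, v
7. not p1, v
8. Box ((p1 or p3) or p3), w
Accessibility: uRv, uRw
The negation has an open branch (countermodel exists).

Not valid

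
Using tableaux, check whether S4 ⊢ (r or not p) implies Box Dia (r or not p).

Tableau for the negation not ((r or not p) implies Box Dia (r or not p)):
1. not ((r or not p) implies Box Dia (r or not p)), w0
2. r or not p, w0   [neg-implies-rule on 1]
3. not Box Dia (r or not p), w0   [neg-implies-rule on 1]
4. not p, w0   [or-rule on 2 (branches; this branch)]
5. not Dia (r or not p), w1   [neg-Box-rule on 3: fresh world w1, w0Rw1]
6. not (r or not p), w1   [neg-Dia-rule on 5 via w1Rw1]
7. not r, w1   [neg-or-rule on 6]
8. p, w1   [neg-or-rule on 6]
Accessibility: w0Rw0, w0Rw1, w1Rw1
The negation has an open branch (countermodel exists).

Invalid (countermodel exists)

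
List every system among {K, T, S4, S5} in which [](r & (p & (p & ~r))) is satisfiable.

K

T-tableau for the formula:
1. [](r & (p & (p & ~r))), 0
2. r & (p & (p & ~r)), 0   [[]-rule on 1 via 0R0]
3. r, 0   [&-rule on 2]
4. p & (p & ~r), 0   [&-rule on 2]
5. p, 0   [&-rule on 4]
6. p & ~r, 0   [&-rule on 4]
7. ~r, 0   [&-rule on 6]
Accessibility: 0R0
Branch closes: r and ~r both at 0.
Every branch closes (one shown): unsatisfiable in T, hence also in S4, S5 (every S4/S5-frame is a T-frame).
K-tableau for the formula:
1. [](r & (p & (p & ~r))), 0
Complete open branch: satisfiable in K.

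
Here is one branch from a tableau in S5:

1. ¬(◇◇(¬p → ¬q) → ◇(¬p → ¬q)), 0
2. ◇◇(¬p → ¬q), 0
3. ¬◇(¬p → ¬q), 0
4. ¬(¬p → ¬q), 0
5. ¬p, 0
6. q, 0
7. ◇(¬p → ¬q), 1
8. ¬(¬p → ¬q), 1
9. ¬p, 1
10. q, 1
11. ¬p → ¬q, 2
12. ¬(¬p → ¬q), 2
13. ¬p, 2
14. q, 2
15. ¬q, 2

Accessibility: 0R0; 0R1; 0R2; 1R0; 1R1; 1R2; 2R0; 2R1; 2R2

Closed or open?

Yes, closed

Both q and ¬q appear at 2.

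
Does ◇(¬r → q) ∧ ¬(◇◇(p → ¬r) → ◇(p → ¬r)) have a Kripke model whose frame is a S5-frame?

Unsatisfiable (every branch closes)

1. ◇(¬r → q) ∧ ¬(◇◇(p → ¬r) → ◇(p → ¬r)), 0
2. ◇(¬r → q), 0
3. ¬(◇◇(p → ¬r) → ◇(p → ¬r)), 0
4. ◇◇(p → ¬r), 0
5. ¬◇(p → ¬r), 0
6. ¬(p → ¬r), 0
7. p, 0
8. r, 0
9. ¬r → q, 1
10. ¬(p → ¬r), 1
11. p, 1
12. r, 1
13. q, 1
14. ◇(p → ¬r), 2
15. ¬(p → ¬r), 2
16. p, 2
17. r, 2
18. p → ¬r, 3
19. ¬(p → ¬r), 3
20. p, 3
21. r, 3
22. ¬r, 3
Accessibility: 0R0, 0R1, 0R2, 0R3, 1R0, 1R1, 1R2, 1R3, 2R0, 2R1, 2R2, 2R3, 3R0, 3R1, 3R2, 3R3
Branch closes: r and ¬r both at 3.
All branches of the tableau close; one closing branch shown above.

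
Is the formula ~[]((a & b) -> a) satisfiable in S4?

1. ~[]((a & b) -> a), 0
2. ~((a & b) -> a), 1
3. a & b, 1
4. ~a, 1
5. a, 1
6. b, 1
Accessibility: 0R0, 0R1, 1R1
Branch closes: a and ~a both at 1.
All branches of the tableau close; one closing branch shown above.

No, unsatisfiable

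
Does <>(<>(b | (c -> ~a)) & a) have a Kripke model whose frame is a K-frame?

1. <>(<>(b | (c -> ~a)) & a), 0
2. <>(b | (c -> ~a)) & a, 1
3. <>(b | (c -> ~a)), 1
4. a, 1
5. b | (c -> ~a), 2
6. c -> ~a, 2
7. ~a, 2
Accessibility: 0R1, 1R2

Satisfiable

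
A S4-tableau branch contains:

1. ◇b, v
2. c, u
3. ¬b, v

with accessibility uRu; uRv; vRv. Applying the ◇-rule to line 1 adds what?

a fresh world w with vRw, and b at w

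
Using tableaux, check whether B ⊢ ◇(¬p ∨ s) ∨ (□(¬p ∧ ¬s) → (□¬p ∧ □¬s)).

Valid

Tableau for the negation ¬(◇(¬p ∨ s) ∨ (□(¬p ∧ ¬s) → (□¬p ∧ □¬s))):
1. ¬(◇(¬p ∨ s) ∨ (□(¬p ∧ ¬s) → (□¬p ∧ □¬s))), w0
2. ¬◇(¬p ∨ s), w0   [¬∨-rule on 1]
3. ¬(□(¬p ∧ ¬s) → (□¬p ∧ □¬s)), w0   [¬∨-rule on 1]
4. □(¬p ∧ ¬s), w0   [¬→-rule on 3]
5. ¬(□¬p ∧ □¬s), w0   [¬→-rule on 3]
6. ¬(¬p ∨ s), w0   [¬◇-rule on 2 via w0Rw0]
7. p, w0   [¬∨-rule on 6]
8. ¬s, w0   [¬∨-rule on 6]
9. ¬p ∧ ¬s, w0   [□-rule on 4 via w0Rw0]
10. ¬p, w0   [∧-rule on 9]
Accessibility: w0Rw0
Branch closes: p and ¬p both at w0.
All branches of the negation close; one closing branch shown above.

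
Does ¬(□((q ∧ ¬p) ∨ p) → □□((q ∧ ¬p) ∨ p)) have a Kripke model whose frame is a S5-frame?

Unsatisfiable

1. ¬(□((q ∧ ¬p) ∨ p) → □□((q ∧ ¬p) ∨ p)), u
2. □((q ∧ ¬p) ∨ p), u
3. ¬□□((q ∧ ¬p) ∨ p), u
4. (q ∧ ¬p) ∨ p, u
5. q ∧ ¬p, u
6. q, u
7. ¬p, u
8. ¬□((q ∧ ¬p) ∨ p), v
9. (q ∧ ¬p) ∨ p, v
10. q ∧ ¬p, v
11. q, v
12. ¬p, v
13. ¬((q ∧ ¬p) ∨ p), w
14. ¬(q ∧ ¬p), w
15. ¬p, w
16. (q ∧ ¬p) ∨ p, w
17. ¬q, w
18. q ∧ ¬p, w
19. q, w
Accessibility: uRu, uRv, uRw, vRu, vRv, vRw, wRu, wRv, wRw
Branch closes: q and ¬q both at w.
(One branch shown.) All branches close.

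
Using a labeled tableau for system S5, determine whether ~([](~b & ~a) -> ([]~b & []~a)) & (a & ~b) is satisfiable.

1. ~([](~b & ~a) -> ([]~b & []~a)) & (a & ~b), 0
2. ~([](~b & ~a) -> ([]~b & []~a)), 0
3. a & ~b, 0
4. [](~b & ~a), 0
5. ~([]~b & []~a), 0
6. a, 0
7. ~b, 0
8. ~b & ~a, 0
9. ~a, 0
Accessibility: 0R0
Branch closes: a and ~a both at 0.
All branches of the tableau close; one closing branch shown above.

No, unsatisfiable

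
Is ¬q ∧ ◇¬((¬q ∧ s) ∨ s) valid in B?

Tableau for the negation ¬(¬q ∧ ◇¬((¬q ∧ s) ∨ s)):
1. ¬(¬q ∧ ◇¬((¬q ∧ s) ∨ s)), u
2. ¬◇¬((¬q ∧ s) ∨ s), u   [¬∧-rule on 1 (branches; this branch)]
3. (¬q ∧ s) ∨ s, u   [¬◇-rule on 2 via uRu]
4. s, u   [∨-rule on 3 (branches; this branch)]
Accessibility: uRu
The negation has an open branch (countermodel exists).

Not valid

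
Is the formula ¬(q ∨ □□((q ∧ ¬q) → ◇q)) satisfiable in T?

Unsatisfiable (every branch closes)

1. ¬(q ∨ □□((q ∧ ¬q) → ◇q)), w0
2. ¬q, w0   [¬∨-rule on 1]
3. ¬□□((q ∧ ¬q) → ◇q), w0   [¬∨-rule on 1]
4. ¬□((q ∧ ¬q) → ◇q), w1   [¬□-rule on 3: fresh world w1, w0Rw1]
5. ¬((q ∧ ¬q) → ◇q), w2   [¬□-rule on 4: fresh world w2, w1Rw2]
6. q ∧ ¬q, w2   [¬→-rule on 5]
7. ¬◇q, w2   [¬→-rule on 5]
8. q, w2   [∧-rule on 6]
9. ¬q, w2   [∧-rule on 6]
Accessibility: w0Rw0, w0Rw1, w1Rw1, w1Rw2, w2Rw2
Branch closes: q and ¬q both at w2.
(One branch shown.) All branches close.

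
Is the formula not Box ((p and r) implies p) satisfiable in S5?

Unsatisfiable

1. not Box ((p and r) implies p), u
2. not ((p and r) implies p), v   [neg-Box-rule on 1: fresh world v, uRv]
3. p and r, v   [neg-implies-rule on 2]
4. not p, v   [neg-implies-rule on 2]
5. p, v   [and-rule on 3]
6. r, v   [and-rule on 3]
Accessibility: uRu, uRv, vRu, vRv
Branch closes: p and not p both at v.
(One branch shown.) All branches close.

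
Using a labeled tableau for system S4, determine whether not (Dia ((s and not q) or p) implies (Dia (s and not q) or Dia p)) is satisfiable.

Unsatisfiable (every branch closes)

1. not (Dia ((s and not q) or p) implies (Dia (s and not q) or Dia p)), u
2. Dia ((s and not q) or p), u   [neg-implies-rule on 1]
3. not (Dia (s and not q) or Dia p), u   [neg-implies-rule on 1]
4. not Dia (s and not q), u   [neg-or-rule on 3]
5. not Dia p, u   [neg-or-rule on 3]
6. not (s and not q), u   [neg-Dia-rule on 4 via uRu]
7. not p, u   [neg-Dia-rule on 5 via uRu]
8. q, u   [neg-and-rule on 6 (branches; this branch)]
9. (s and not q) or p, v   [Dia-rule on 2: fresh world v, uRv]
10. not (s and not q), v   [neg-Dia-rule on 4 via uRv]
11. not p, v   [neg-Dia-rule on 5 via uRv]
12. s and not q, v   [or-rule on 9 (branches; this branch)]
13. s, v   [and-rule on 12]
14. not q, v   [and-rule on 12]
15. q, v   [neg-and-rule on 10 (branches; this branch)]
Accessibility: uRu, uRv, vRv
Branch closes: q and not q both at v.
All branches of the tableau close; one closing branch shown above.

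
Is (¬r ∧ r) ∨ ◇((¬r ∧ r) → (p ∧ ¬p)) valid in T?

Valid

Tableau for the negation ¬((¬r ∧ r) ∨ ◇((¬r ∧ r) → (p ∧ ¬p))):
1. ¬((¬r ∧ r) ∨ ◇((¬r ∧ r) → (p ∧ ¬p))), u
2. ¬(¬r ∧ r), u   [¬∨-rule on 1]
3. ¬◇((¬r ∧ r) → (p ∧ ¬p)), u   [¬∨-rule on 1]
4. ¬((¬r ∧ r) → (p ∧ ¬p)), u   [¬◇-rule on 3 via uRu]
5. ¬r ∧ r, u   [¬→-rule on 4]
6. ¬(p ∧ ¬p), u   [¬→-rule on 4]
7. ¬r, u   [∧-rule on 5]
8. r, u   [∧-rule on 5]
Accessibility: uRu
Branch closes: r and ¬r both at u.
Every branch of the negation's tableau closes; the branch above is one of them.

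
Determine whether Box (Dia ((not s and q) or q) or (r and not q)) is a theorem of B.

Tableau for the negation not Box (Dia ((not s and q) or q) or (r and not q)):
1. not Box (Dia ((not s and q) or q) or (r and not q)), 0
2. not (Dia ((not s and q) or q) or (r and not q)), 1   [neg-Box-rule on 1: fresh world 1, 0R1]
3. not Dia ((not s and q) or q), 1   [neg-or-rule on 2]
4. not (r and not q), 1   [neg-or-rule on 2]
5. not ((not s and q) or q), 0   [neg-Dia-rule on 3 via 1R0]
6. not (not s and q), 0   [neg-or-rule on 5]
7. not q, 0   [neg-or-rule on 5]
8. not ((not s and q) or q), 1   [neg-Dia-rule on 3 via 1R1]
9. not (not s and q), 1   [neg-or-rule on 8]
10. not q, 1   [neg-or-rule on 8]
11. not r, 1   [neg-and-rule on 4 (branches; this branch)]
Accessibility: 0R0, 0R1, 1R0, 1R1
The negation has an open branch (countermodel exists).

No, not valid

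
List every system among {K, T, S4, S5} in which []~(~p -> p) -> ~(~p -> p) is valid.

T, S4, S5

T-tableau for the negation ~([]~(~p -> p) -> ~(~p -> p)):
1. ~([]~(~p -> p) -> ~(~p -> p)), u
2. []~(~p -> p), u
3. ~p -> p, u
4. ~(~p -> p), u
5. ~p, u
6. p, u
Accessibility: uRu
Branch closes: p and ~p both at u.
Every branch closes (one shown): valid in T, hence also in S4, S5 (every theorem of T is a theorem of S4 and S5).
K-tableau for the negation ~([]~(~p -> p) -> ~(~p -> p)):
1. ~([]~(~p -> p) -> ~(~p -> p)), u
2. []~(~p -> p), u
3. ~p -> p, u
4. p, u
Complete open branch: countermodel on a K-frame, so not valid in K.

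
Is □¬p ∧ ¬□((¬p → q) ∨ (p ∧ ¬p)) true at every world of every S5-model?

Tableau for the negation ¬(□¬p ∧ ¬□((¬p → q) ∨ (p ∧ ¬p))):
1. ¬(□¬p ∧ ¬□((¬p → q) ∨ (p ∧ ¬p))), w0
2. □((¬p → q) ∨ (p ∧ ¬p)), w0
3. (¬p → q) ∨ (p ∧ ¬p), w0
4. ¬p → q, w0
5. q, w0
Accessibility: w0Rw0
The negation has an open branch (countermodel exists).

Not valid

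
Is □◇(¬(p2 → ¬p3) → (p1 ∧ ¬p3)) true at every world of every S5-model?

No, not valid

Tableau for the negation ¬□◇(¬(p2 → ¬p3) → (p1 ∧ ¬p3)):
1. ¬□◇(¬(p2 → ¬p3) → (p1 ∧ ¬p3)), w0
2. ¬◇(¬(p2 → ¬p3) → (p1 ∧ ¬p3)), w1
3. ¬(¬(p2 → ¬p3) → (p1 ∧ ¬p3)), w0
4. ¬(p2 → ¬p3), w0
5. ¬(p1 ∧ ¬p3), w0
6. p2, w0
7. p3, w0
8. ¬(¬(p2 → ¬p3) → (p1 ∧ ¬p3)), w1
9. ¬(p2 → ¬p3), w1
10. ¬(p1 ∧ ¬p3), w1
11. p2, w1
12. p3, w1
Accessibility: w0Rw0, w0Rw1, w1Rw0, w1Rw1
The negation has an open branch (countermodel exists).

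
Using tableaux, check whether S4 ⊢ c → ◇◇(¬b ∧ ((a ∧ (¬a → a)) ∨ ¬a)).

Tableau for the negation ¬(c → ◇◇(¬b ∧ ((a ∧ (¬a → a)) ∨ ¬a))):
1. ¬(c → ◇◇(¬b ∧ ((a ∧ (¬a → a)) ∨ ¬a))), w0
2. c, w0   [¬→-rule on 1]
3. ¬◇◇(¬b ∧ ((a ∧ (¬a → a)) ∨ ¬a)), w0   [¬→-rule on 1]
4. ¬◇(¬b ∧ ((a ∧ (¬a → a)) ∨ ¬a)), w0   [¬◇-rule on 3 via w0Rw0]
5. ¬(¬b ∧ ((a ∧ (¬a → a)) ∨ ¬a)), w0   [¬◇-rule on 4 via w0Rw0]
6. b, w0   [¬∧-rule on 5 (branches; this branch)]
Accessibility: w0Rw0
The negation has an open branch (countermodel exists).

No, not valid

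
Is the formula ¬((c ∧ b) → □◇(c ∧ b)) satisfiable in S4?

Satisfiable (open branch found)

1. ¬((c ∧ b) → □◇(c ∧ b)), w0
2. c ∧ b, w0
3. ¬□◇(c ∧ b), w0
4. c, w0
5. b, w0
6. ¬◇(c ∧ b), w1
7. ¬(c ∧ b), w1
8. ¬b, w1
Accessibility: w0Rw0, w0Rw1, w1Rw1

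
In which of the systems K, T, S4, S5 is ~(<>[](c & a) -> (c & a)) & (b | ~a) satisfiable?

K, T, S4

S5-tableau for the formula:
1. ~(<>[](c & a) -> (c & a)) & (b | ~a), 0
2. ~(<>[](c & a) -> (c & a)), 0
3. b | ~a, 0
4. <>[](c & a), 0
5. ~(c & a), 0
6. ~a, 0
7. [](c & a), 1
8. c & a, 0
9. c, 0
10. a, 0
Accessibility: 0R0, 0R1, 1R0, 1R1
Branch closes: a and ~a both at 0.
Every branch closes (one shown): unsatisfiable in S5.
S4-tableau for the formula:
1. ~(<>[](c & a) -> (c & a)) & (b | ~a), 0
2. ~(<>[](c & a) -> (c & a)), 0
3. b | ~a, 0
4. <>[](c & a), 0
5. ~(c & a), 0
6. ~a, 0
7. [](c & a), 1
8. c & a, 1
9. c, 1
10. a, 1
Accessibility: 0R0, 0R1, 1R1
Complete open branch: satisfiable in S4, hence also in K, T (this S4-model is also a K-model and a T-model).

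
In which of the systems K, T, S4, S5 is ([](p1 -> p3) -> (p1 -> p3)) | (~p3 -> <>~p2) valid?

T, S4, S5

K-tableau for the negation ~(([](p1 -> p3) -> (p1 -> p3)) | (~p3 -> <>~p2)):
1. ~(([](p1 -> p3) -> (p1 -> p3)) | (~p3 -> <>~p2)), u
2. ~([](p1 -> p3) -> (p1 -> p3)), u   [~|-rule on 1]
3. ~(~p3 -> <>~p2), u   [~|-rule on 1]
4. [](p1 -> p3), u   [~->-rule on 2]
5. ~(p1 -> p3), u   [~->-rule on 2]
6. ~p3, u   [~->-rule on 3]
7. ~<>~p2, u   [~->-rule on 3]
8. p1, u   [~->-rule on 5]
Complete open branch: countermodel on a K-frame, so not valid in K.
T-tableau for the negation ~(([](p1 -> p3) -> (p1 -> p3)) | (~p3 -> <>~p2)):
1. ~(([](p1 -> p3) -> (p1 -> p3)) | (~p3 -> <>~p2)), u
2. ~([](p1 -> p3) -> (p1 -> p3)), u   [~|-rule on 1]
3. ~(~p3 -> <>~p2), u   [~|-rule on 1]
4. [](p1 -> p3), u   [~->-rule on 2]
5. ~(p1 -> p3), u   [~->-rule on 2]
6. ~p3, u   [~->-rule on 3]
7. ~<>~p2, u   [~->-rule on 3]
8. p1, u   [~->-rule on 5]
9. p1 -> p3, u   [[]-rule on 4 via uRu]
10. p2, u   [~<>-rule on 7 via uRu]
11. p3, u   [->-rule on 9 (branches; this branch)]
Accessibility: uRu
Branch closes: p3 and ~p3 both at u.
Every branch closes (one shown): valid in T, hence also in S4, S5 (every theorem of T is a theorem of S4 and S5).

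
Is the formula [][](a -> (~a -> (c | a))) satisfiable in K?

1. [][](a -> (~a -> (c | a))), u

Satisfiable (open branch found)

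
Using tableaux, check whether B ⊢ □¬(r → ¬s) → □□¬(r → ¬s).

No, not valid

Tableau for the negation ¬(□¬(r → ¬s) → □□¬(r → ¬s)):
1. ¬(□¬(r → ¬s) → □□¬(r → ¬s)), w0
2. □¬(r → ¬s), w0
3. ¬□□¬(r → ¬s), w0
4. ¬(r → ¬s), w0
5. r, w0
6. s, w0
7. ¬□¬(r → ¬s), w1
8. ¬(r → ¬s), w1
9. r, w1
10. s, w1
11. r → ¬s, w2
12. ¬s, w2
Accessibility: w0Rw0, w0Rw1, w1Rw0, w1Rw1, w1Rw2, w2Rw1, w2Rw2
The negation has an open branch (countermodel exists).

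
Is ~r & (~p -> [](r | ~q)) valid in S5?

Not valid

Tableau for the negation ~(~r & (~p -> [](r | ~q))):
1. ~(~r & (~p -> [](r | ~q))), u
2. ~(~p -> [](r | ~q)), u
3. ~p, u
4. ~[](r | ~q), u
5. ~(r | ~q), v
6. ~r, v
7. q, v
Accessibility: uRu, uRv, vRu, vRv
The negation has an open branch (countermodel exists).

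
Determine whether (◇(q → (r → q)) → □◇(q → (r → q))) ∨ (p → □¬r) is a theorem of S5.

Yes, valid

Tableau for the negation ¬((◇(q → (r → q)) → □◇(q → (r → q))) ∨ (p → □¬r)):
1. ¬((◇(q → (r → q)) → □◇(q → (r → q))) ∨ (p → □¬r)), 0
2. ¬(◇(q → (r → q)) → □◇(q → (r → q))), 0   [¬∨-rule on 1]
3. ¬(p → □¬r), 0   [¬∨-rule on 1]
4. ◇(q → (r → q)), 0   [¬→-rule on 2]
5. ¬□◇(q → (r → q)), 0   [¬→-rule on 2]
6. p, 0   [¬→-rule on 3]
7. ¬□¬r, 0   [¬→-rule on 3]
8. q → (r → q), 1   [◇-rule on 4: fresh world 1, 0R1]
9. r → q, 1   [→-rule on 8 (branches; this branch)]
10. q, 1   [→-rule on 9 (branches; this branch)]
11. ¬◇(q → (r → q)), 2   [¬□-rule on 5: fresh world 2, 0R2]
12. ¬(q → (r → q)), 0   [¬◇-rule on 11 via 2R0]
13. q, 0   [¬→-rule on 12]
14. ¬(r → q), 0   [¬→-rule on 12]
15. r, 0   [¬→-rule on 14]
16. ¬q, 0   [¬→-rule on 14]
Accessibility: 0R0, 0R1, 0R2, 1R0, 1R1, 1R2, 2R0, 2R1, 2R2
Branch closes: q and ¬q both at 0.
Every branch of the negation's tableau closes; the branch above is one of them.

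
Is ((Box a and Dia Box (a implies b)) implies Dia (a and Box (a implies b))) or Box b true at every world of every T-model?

Yes, valid

Tableau for the negation not (((Box a and Dia Box (a implies b)) implies Dia (a and Box (a implies b))) or Box b):
1. not (((Box a and Dia Box (a implies b)) implies Dia (a and Box (a implies b))) or Box b), u
2. not ((Box a and Dia Box (a implies b)) implies Dia (a and Box (a implies b))), u
3. not Box b, u
4. Box a and Dia Box (a implies b), u
5. not Dia (a and Box (a implies b)), u
6. Box a, u
7. Dia Box (a implies b), u
8. not (a and Box (a implies b)), u
9. a, u
10. not Box (a implies b), u
11. not b, v
12. not (a and Box (a implies b)), v
13. a, v
14. not Box (a implies b), v
15. Box (a implies b), w
16. not (a and Box (a implies b)), w
17. a, w
18. a implies b, w
19. not Box (a implies b), w
20. b, w
21. not (a implies b), x
22. a, x
23. not b, x
24. not (a and Box (a implies b)), x
25. not Box (a implies b), x
26. not (a implies b), y
27. a, y
28. not b, y
29. not (a implies b), z
30. a, z
31. not b, z
32. a implies b, z
33. b, z
Accessibility: uRu, uRv, uRw, uRx, vRv, vRy, wRw, wRz, xRx, yRy, zRz
Branch closes: b and not b both at z.
All branches of the negation close; one closing branch shown above.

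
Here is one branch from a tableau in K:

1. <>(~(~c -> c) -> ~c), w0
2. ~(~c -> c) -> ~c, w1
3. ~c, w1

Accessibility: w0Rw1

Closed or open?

No, open

No atom appears with both signs at the same world.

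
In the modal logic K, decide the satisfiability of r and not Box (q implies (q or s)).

Unsatisfiable

1. r and not Box (q implies (q or s)), w0
2. r, w0
3. not Box (q implies (q or s)), w0
4. not (q implies (q or s)), w1
5. q, w1
6. not (q or s), w1
7. not q, w1
8. not s, w1
Accessibility: w0Rw1
Branch closes: q and not q both at w1.
All branches of the tableau close; one closing branch shown above.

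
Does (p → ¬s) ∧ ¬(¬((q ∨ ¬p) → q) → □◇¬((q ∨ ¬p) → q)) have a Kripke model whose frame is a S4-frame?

Satisfiable (open branch found)

1. (p → ¬s) ∧ ¬(¬((q ∨ ¬p) → q) → □◇¬((q ∨ ¬p) → q)), u
2. p → ¬s, u
3. ¬(¬((q ∨ ¬p) → q) → □◇¬((q ∨ ¬p) → q)), u
4. ¬((q ∨ ¬p) → q), u
5. ¬□◇¬((q ∨ ¬p) → q), u
6. q ∨ ¬p, u
7. ¬q, u
8. ¬s, u
9. ¬p, u
10. ¬◇¬((q ∨ ¬p) → q), v
11. (q ∨ ¬p) → q, v
12. q, v
Accessibility: uRu, uRv, vRv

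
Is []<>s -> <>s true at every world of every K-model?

Tableau for the negation ~([]<>s -> <>s):
1. ~([]<>s -> <>s), w0
2. []<>s, w0   [~->-rule on 1]
3. ~<>s, w0   [~->-rule on 1]
The negation has an open branch (countermodel exists).

Invalid (countermodel exists)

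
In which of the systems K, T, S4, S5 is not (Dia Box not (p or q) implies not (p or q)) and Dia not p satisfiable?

S4-tableau for the formula:
1. not (Dia Box not (p or q) implies not (p or q)) and Dia not p, 0
2. not (Dia Box not (p or q) implies not (p or q)), 0   [and-rule on 1]
3. Dia not p, 0   [and-rule on 1]
4. Dia Box not (p or q), 0   [neg-implies-rule on 2]
5. p or q, 0   [neg-implies-rule on 2]
6. q, 0   [or-rule on 5 (branches; this branch)]
7. not p, 1   [Dia-rule on 3: fresh world 1, 0R1]
8. Box not (p or q), 2   [Dia-rule on 4: fresh world 2, 0R2]
9. not (p or q), 2   [Box-rule on 8 via 2R2]
10. not p, 2   [neg-or-rule on 9]
11. not q, 2   [neg-or-rule on 9]
Accessibility: 0R0, 0R1, 0R2, 1R1, 2R2
Complete open branch: satisfiable in S4, hence also in K, T (this S4-model is also a K-model and a T-model).
S5-tableau for the formula:
1. not (Dia Box not (p or q) implies not (p or q)) and Dia not p, 0
2. not (Dia Box not (p or q) implies not (p or q)), 0   [and-rule on 1]
3. Dia not p, 0   [and-rule on 1]
4. Dia Box not (p or q), 0   [neg-implies-rule on 2]
5. p or q, 0   [neg-implies-rule on 2]
6. q, 0   [or-rule on 5 (branches; this branch)]
7. not p, 1   [Dia-rule on 3: fresh world 1, 0R1]
8. Box not (p or q), 2   [Dia-rule on 4: fresh world 2, 0R2]
9. not (p or q), 0   [Box-rule on 8 via 2R0]
10. not p, 0   [neg-or-rule on 9]
11. not q, 0   [neg-or-rule on 9]
Accessibility: 0R0, 0R1, 0R2, 1R0, 1R1, 1R2, 2R0, 2R1, 2R2
Branch closes: q and not q both at 0.
Every branch closes (one shown): unsatisfiable in S5.

K, T, S4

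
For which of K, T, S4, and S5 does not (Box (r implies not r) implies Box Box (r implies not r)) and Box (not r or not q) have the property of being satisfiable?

K, T

T-tableau for the formula:
1. not (Box (r implies not r) implies Box Box (r implies not r)) and Box (not r or not q), 0
2. not (Box (r implies not r) implies Box Box (r implies not r)), 0   [and-rule on 1]
3. Box (not r or not q), 0   [and-rule on 1]
4. Box (r implies not r), 0   [neg-implies-rule on 2]
5. not Box Box (r implies not r), 0   [neg-implies-rule on 2]
6. not r or not q, 0   [Box-rule on 3 via 0R0]
7. r implies not r, 0   [Box-rule on 4 via 0R0]
8. not q, 0   [or-rule on 6 (branches; this branch)]
9. not r, 0   [implies-rule on 7 (branches; this branch)]
10. not Box (r implies not r), 1   [neg-Box-rule on 5: fresh world 1, 0R1]
11. not r or not q, 1   [Box-rule on 3 via 0R1]
12. r implies not r, 1   [Box-rule on 4 via 0R1]
13. not q, 1   [or-rule on 11 (branches; this branch)]
14. not r, 1   [implies-rule on 12 (branches; this branch)]
15. not (r implies not r), 2   [neg-Box-rule on 10: fresh world 2, 1R2]
16. r, 2   [neg-implies-rule on 15]
Accessibility: 0R0, 0R1, 1R1, 1R2, 2R2
Complete open branch: satisfiable in T, hence also in K (this T-model is also a K-model).
S4-tableau for the formula:
1. not (Box (r implies not r) implies Box Box (r implies not r)) and Box (not r or not q), 0
2. not (Box (r implies not r) implies Box Box (r implies not r)), 0   [and-rule on 1]
3. Box (not r or not q), 0   [and-rule on 1]
4. Box (r implies not r), 0   [neg-implies-rule on 2]
5. not Box Box (r implies not r), 0   [neg-implies-rule on 2]
6. not r or not q, 0   [Box-rule on 3 via 0R0]
7. r implies not r, 0   [Box-rule on 4 via 0R0]
8. not q, 0   [or-rule on 6 (branches; this branch)]
9. not r, 0   [implies-rule on 7 (branches; this branch)]
10. not Box (r implies not r), 1   [neg-Box-rule on 5: fresh world 1, 0R1]
11. not r or not q, 1   [Box-rule on 3 via 0R1]
12. r implies not r, 1   [Box-rule on 4 via 0R1]
13. not q, 1   [or-rule on 11 (branches; this branch)]
14. not r, 1   [implies-rule on 12 (branches; this branch)]
15. not (r implies not r), 2   [neg-Box-rule on 10: fresh world 2, 1R2]
16. r, 2   [neg-implies-rule on 15]
17. not r or not q, 2   [Box-rule on 3 via 0R2]
18. r implies not r, 2   [Box-rule on 4 via 0R2]
19. not q, 2   [or-rule on 17 (branches; this branch)]
20. not r, 2   [implies-rule on 18 (branches; this branch)]
Accessibility: 0R0, 0R1, 0R2, 1R1, 1R2, 2R2
Branch closes: r and not r both at 2.
Every branch closes (one shown): unsatisfiable in S4, hence also in S5 (every S5-frame is an S4-frame).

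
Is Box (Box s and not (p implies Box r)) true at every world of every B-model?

Not valid

Tableau for the negation not Box (Box s and not (p implies Box r)):
1. not Box (Box s and not (p implies Box r)), 0
2. not (Box s and not (p implies Box r)), 1   [neg-Box-rule on 1: fresh world 1, 0R1]
3. p implies Box r, 1   [neg-and-rule on 2 (branches; this branch)]
4. Box r, 1   [implies-rule on 3 (branches; this branch)]
5. r, 0   [Box-rule on 4 via 1R0]
6. r, 1   [Box-rule on 4 via 1R1]
Accessibility: 0R0, 0R1, 1R0, 1R1
The negation has an open branch (countermodel exists).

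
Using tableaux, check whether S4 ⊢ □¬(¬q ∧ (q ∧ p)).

Valid in S4

Tableau for the negation ¬□¬(¬q ∧ (q ∧ p)):
1. ¬□¬(¬q ∧ (q ∧ p)), 0
2. ¬q ∧ (q ∧ p), 1   [¬□-rule on 1: fresh world 1, 0R1]
3. ¬q, 1   [∧-rule on 2]
4. q ∧ p, 1   [∧-rule on 2]
5. q, 1   [∧-rule on 4]
6. p, 1   [∧-rule on 4]
Accessibility: 0R0, 0R1, 1R1
Branch closes: q and ¬q both at 1.
Every branch of the negation's tableau closes; the branch above is one of them.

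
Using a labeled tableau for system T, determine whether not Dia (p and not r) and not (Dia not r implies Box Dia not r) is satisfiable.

1. not Dia (p and not r) and not (Dia not r implies Box Dia not r), 0
2. not Dia (p and not r), 0
3. not (Dia not r implies Box Dia not r), 0
4. Dia not r, 0
5. not Box Dia not r, 0
6. not (p and not r), 0
7. r, 0
8. not r, 1
9. not (p and not r), 1
10. not p, 1
11. not Dia not r, 2
12. not (p and not r), 2
13. r, 2
Accessibility: 0R0, 0R1, 0R2, 1R1, 2R2

Satisfiable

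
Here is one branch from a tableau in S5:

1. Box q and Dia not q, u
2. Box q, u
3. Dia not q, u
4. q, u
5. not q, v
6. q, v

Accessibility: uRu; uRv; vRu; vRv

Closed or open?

Both q and not q appear at v.

Closed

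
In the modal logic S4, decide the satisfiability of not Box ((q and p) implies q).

1. not Box ((q and p) implies q), w0
2. not ((q and p) implies q), w1   [neg-Box-rule on 1: fresh world w1, w0Rw1]
3. q and p, w1   [neg-implies-rule on 2]
4. not q, w1   [neg-implies-rule on 2]
5. q, w1   [and-rule on 3]
6. p, w1   [and-rule on 3]
Accessibility: w0Rw0, w0Rw1, w1Rw1
Branch closes: q and not q both at w1.
All branches of the tableau close; one closing branch shown above.

No, unsatisfiable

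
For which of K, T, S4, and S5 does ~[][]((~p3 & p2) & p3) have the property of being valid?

T, S4, S5

K-tableau for the negation [][]((~p3 & p2) & p3):
1. [][]((~p3 & p2) & p3), w0
Complete open branch: countermodel on a K-frame, so not valid in K.
T-tableau for the negation [][]((~p3 & p2) & p3):
1. [][]((~p3 & p2) & p3), w0
2. []((~p3 & p2) & p3), w0
3. (~p3 & p2) & p3, w0
4. ~p3 & p2, w0
5. p3, w0
6. ~p3, w0
7. p2, w0
Accessibility: w0Rw0
Branch closes: p3 and ~p3 both at w0.
Every branch closes (one shown): valid in T, hence also in S4, S5 (every theorem of T is a theorem of S4 and S5).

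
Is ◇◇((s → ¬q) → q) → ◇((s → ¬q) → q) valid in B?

Tableau for the negation ¬(◇◇((s → ¬q) → q) → ◇((s → ¬q) → q)):
1. ¬(◇◇((s → ¬q) → q) → ◇((s → ¬q) → q)), u
2. ◇◇((s → ¬q) → q), u   [¬→-rule on 1]
3. ¬◇((s → ¬q) → q), u   [¬→-rule on 1]
4. ¬((s → ¬q) → q), u   [¬◇-rule on 3 via uRu]
5. s → ¬q, u   [¬→-rule on 4]
6. ¬q, u   [¬→-rule on 4]
7. ◇((s → ¬q) → q), v   [◇-rule on 2: fresh world v, uRv]
8. ¬((s → ¬q) → q), v   [¬◇-rule on 3 via uRv]
9. s → ¬q, v   [¬→-rule on 8]
10. ¬q, v   [¬→-rule on 8]
11. (s → ¬q) → q, w   [◇-rule on 7: fresh world w, vRw]
12. q, w   [→-rule on 11 (branches; this branch)]
Accessibility: uRu, uRv, vRu, vRv, vRw, wRv, wRw
The negation has an open branch (countermodel exists).

Not valid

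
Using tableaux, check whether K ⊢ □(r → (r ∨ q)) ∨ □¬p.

Tableau for the negation ¬(□(r → (r ∨ q)) ∨ □¬p):
1. ¬(□(r → (r ∨ q)) ∨ □¬p), 0
2. ¬□(r → (r ∨ q)), 0
3. ¬□¬p, 0
4. ¬(r → (r ∨ q)), 1
5. r, 1
6. ¬(r ∨ q), 1
7. ¬r, 1
8. ¬q, 1
Accessibility: 0R1
Branch closes: r and ¬r both at 1.
Every branch of the negation's tableau closes; the branch above is one of them.

Valid in K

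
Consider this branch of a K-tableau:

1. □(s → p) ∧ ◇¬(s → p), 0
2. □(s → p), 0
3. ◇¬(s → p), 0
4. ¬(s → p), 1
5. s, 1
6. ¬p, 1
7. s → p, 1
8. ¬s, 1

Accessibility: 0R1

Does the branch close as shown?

Both s and ¬s appear at 1.

Closed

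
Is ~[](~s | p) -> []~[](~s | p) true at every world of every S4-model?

No, not valid

Tableau for the negation ~(~[](~s | p) -> []~[](~s | p)):
1. ~(~[](~s | p) -> []~[](~s | p)), w0
2. ~[](~s | p), w0
3. ~[]~[](~s | p), w0
4. ~(~s | p), w1
5. s, w1
6. ~p, w1
7. [](~s | p), w2
8. ~s | p, w2
9. p, w2
Accessibility: w0Rw0, w0Rw1, w0Rw2, w1Rw1, w2Rw2
The negation has an open branch (countermodel exists).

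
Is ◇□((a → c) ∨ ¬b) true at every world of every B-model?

Tableau for the negation ¬◇□((a → c) ∨ ¬b):
1. ¬◇□((a → c) ∨ ¬b), u
2. ¬□((a → c) ∨ ¬b), u
3. ¬((a → c) ∨ ¬b), v
4. ¬(a → c), v
5. b, v
6. a, v
7. ¬c, v
8. ¬□((a → c) ∨ ¬b), v
9. ¬((a → c) ∨ ¬b), w
10. ¬(a → c), w
11. b, w
12. a, w
13. ¬c, w
Accessibility: uRu, uRv, vRu, vRv, vRw, wRv, wRw
The negation has an open branch (countermodel exists).

No, not valid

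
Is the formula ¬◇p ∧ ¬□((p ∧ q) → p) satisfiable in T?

1. ¬◇p ∧ ¬□((p ∧ q) → p), u
2. ¬◇p, u
3. ¬□((p ∧ q) → p), u
4. ¬p, u
5. ¬((p ∧ q) → p), v
6. p ∧ q, v
7. ¬p, v
8. p, v
9. q, v
Accessibility: uRu, uRv, vRv
Branch closes: p and ¬p both at v.
(One branch shown.) All branches close.

No, unsatisfiable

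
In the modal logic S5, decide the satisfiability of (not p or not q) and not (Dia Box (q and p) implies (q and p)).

Unsatisfiable (every branch closes)

1. (not p or not q) and not (Dia Box (q and p) implies (q and p)), 0
2. not p or not q, 0   [and-rule on 1]
3. not (Dia Box (q and p) implies (q and p)), 0   [and-rule on 1]
4. Dia Box (q and p), 0   [neg-implies-rule on 3]
5. not (q and p), 0   [neg-implies-rule on 3]
6. not q, 0   [or-rule on 2 (branches; this branch)]
7. not p, 0   [neg-and-rule on 5 (branches; this branch)]
8. Box (q and p), 1   [Dia-rule on 4: fresh world 1, 0R1]
9. q and p, 0   [Box-rule on 8 via 1R0]
10. q, 0   [and-rule on 9]
11. p, 0   [and-rule on 9]
Accessibility: 0R0, 0R1, 1R0, 1R1
Branch closes: q and not q both at 0.
(One branch shown.) All branches close.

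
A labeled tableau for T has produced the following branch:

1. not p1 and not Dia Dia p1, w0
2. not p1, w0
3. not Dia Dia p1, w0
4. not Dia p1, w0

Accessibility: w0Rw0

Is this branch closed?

No atom appears with both signs at the same world.

Open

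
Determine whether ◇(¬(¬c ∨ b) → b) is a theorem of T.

Not valid

Tableau for the negation ¬◇(¬(¬c ∨ b) → b):
1. ¬◇(¬(¬c ∨ b) → b), 0
2. ¬(¬(¬c ∨ b) → b), 0
3. ¬(¬c ∨ b), 0
4. ¬b, 0
5. c, 0
Accessibility: 0R0
The negation has an open branch (countermodel exists).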